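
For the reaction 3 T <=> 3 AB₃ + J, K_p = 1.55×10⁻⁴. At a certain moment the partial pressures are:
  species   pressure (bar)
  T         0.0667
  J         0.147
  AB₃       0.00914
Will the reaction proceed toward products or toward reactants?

Q_p = P(AB₃)³·P(J) / P(T)³ = (0.00914)³·(0.147) / (0.0667)³ = 3.78×10⁻⁴
Q_p = 3.78×10⁻⁴ > K_p = 1.55×10⁻⁴, so the reverse reaction proceeds.

to the left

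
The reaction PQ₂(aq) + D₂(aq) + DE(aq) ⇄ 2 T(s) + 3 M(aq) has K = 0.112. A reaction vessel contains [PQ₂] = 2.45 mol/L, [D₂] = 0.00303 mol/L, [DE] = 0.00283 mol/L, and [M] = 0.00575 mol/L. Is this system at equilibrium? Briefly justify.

no; Q < K, reaction proceeds forward

(T is a pure solid — omitted from Q.)
Q = [M]³ / ([PQ₂]·[D₂]·[DE]) = (0.00575)³ / ((2.45)·(0.00303)·(0.00283)) = 0.00905
Q = 0.00905 < K = 0.112: net forward reaction.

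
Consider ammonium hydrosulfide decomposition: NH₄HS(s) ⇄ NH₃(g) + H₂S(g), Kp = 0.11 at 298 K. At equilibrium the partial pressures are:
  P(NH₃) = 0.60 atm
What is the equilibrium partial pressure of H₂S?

P(H₂S) = 0.18 atm

(NH₄HS is a pure solid — omitted from Kp.)
At equilibrium, Kp = P(NH₃)·P(H₂S) = 0.11.
(0.60)·(P(H₂S)) = 0.11
P(H₂S) = 0.183 = 0.18 atm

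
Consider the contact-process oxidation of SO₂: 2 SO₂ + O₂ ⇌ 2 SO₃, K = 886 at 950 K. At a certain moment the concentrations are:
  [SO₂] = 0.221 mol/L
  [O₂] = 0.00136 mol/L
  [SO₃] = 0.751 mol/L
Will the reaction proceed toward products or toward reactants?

toward reactants

Q = [SO₃]² / ([SO₂]²·[O₂]) = (0.751)² / ((0.221)²·(0.00136)) = 8490
Q = 8490 > K = 886, so the reverse reaction proceeds.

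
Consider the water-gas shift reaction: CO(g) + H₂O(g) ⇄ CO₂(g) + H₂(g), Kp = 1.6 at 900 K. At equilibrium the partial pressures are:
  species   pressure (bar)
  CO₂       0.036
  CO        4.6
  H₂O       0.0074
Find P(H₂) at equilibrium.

At equilibrium, Kp = P(CO₂)·P(H₂) / (P(CO)·P(H₂O)) = 1.6.
(0.036)·(P(H₂)) / ((4.6)·(0.0074)) = 1.6
P(H₂) = 1.51 = 1.5 bar

P(H₂) = 1.5 bar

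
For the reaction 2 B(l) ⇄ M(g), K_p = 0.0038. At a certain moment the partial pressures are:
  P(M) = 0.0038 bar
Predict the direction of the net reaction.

(B is a pure liquid — omitted from Q_p.)
Q_p = P(M) = 0.0038
Q_p = 0.0038 = K_p, so the system is already at equilibrium.

at equilibrium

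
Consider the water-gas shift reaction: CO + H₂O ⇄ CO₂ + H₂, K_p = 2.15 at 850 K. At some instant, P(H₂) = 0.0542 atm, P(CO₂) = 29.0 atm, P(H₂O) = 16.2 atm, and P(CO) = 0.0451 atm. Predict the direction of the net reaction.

Q_p = P(CO₂)·P(H₂) / (P(CO)·P(H₂O)) = (29.0)·(0.0542) / ((0.0451)·(16.2)) = 2.15
Q_p = 2.15 = K_p, so the system is already at equilibrium.

neither direction; the system is at equilibrium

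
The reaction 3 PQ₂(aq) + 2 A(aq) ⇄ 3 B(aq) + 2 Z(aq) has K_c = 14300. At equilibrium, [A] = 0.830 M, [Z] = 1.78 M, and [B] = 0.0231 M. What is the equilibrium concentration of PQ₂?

[PQ₂] = 0.00158 M

At equilibrium, K_c = [B]³·[Z]² / ([PQ₂]³·[A]²) = 14300.
(0.0231)³·(1.78)² / (([PQ₂])³·(0.830)²) = 14300
[PQ₂]³ = 3.96×10⁻⁹ ⇒ [PQ₂] = 0.00158 M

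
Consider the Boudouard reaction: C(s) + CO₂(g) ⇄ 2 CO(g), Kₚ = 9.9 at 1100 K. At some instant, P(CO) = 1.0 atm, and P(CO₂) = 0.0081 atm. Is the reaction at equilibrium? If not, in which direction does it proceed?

(C is a pure solid — omitted from Qₚ.)
Qₚ = P(CO)² / P(CO₂) = (1.0)² / (0.0081) = 120
Qₚ = 120 > Kₚ = 9.9, so the reverse reaction proceeds.

reverse (toward reactants)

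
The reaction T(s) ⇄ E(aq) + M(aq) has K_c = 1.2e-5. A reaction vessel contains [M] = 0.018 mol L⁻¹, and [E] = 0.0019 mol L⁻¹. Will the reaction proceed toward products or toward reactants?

reverse (toward reactants)

(T is a pure solid — omitted from Q_c.)
Q_c = [E]·[M] = (0.0019)·(0.018) = 3.4e-5
Q_c = 3.4e-5 > K_c = 1.2e-5, so the reverse reaction proceeds.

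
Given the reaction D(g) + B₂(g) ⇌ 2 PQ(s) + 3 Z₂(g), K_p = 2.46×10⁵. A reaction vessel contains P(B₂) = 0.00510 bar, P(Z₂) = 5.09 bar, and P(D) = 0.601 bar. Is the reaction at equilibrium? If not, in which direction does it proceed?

forward (toward products)

(PQ is a pure solid — omitted from Q_p.)
Q_p = P(Z₂)³ / (P(D)·P(B₂)) = (5.09)³ / ((0.601)·(0.00510)) = 43000
Q_p = 43000 < K_p = 2.46×10⁵, so the forward reaction proceeds.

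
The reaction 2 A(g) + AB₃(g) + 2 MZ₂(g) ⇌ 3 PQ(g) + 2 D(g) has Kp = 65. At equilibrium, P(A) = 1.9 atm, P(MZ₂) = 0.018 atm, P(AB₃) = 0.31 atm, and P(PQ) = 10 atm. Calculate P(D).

P(D) = 0.0049 atm

At equilibrium, Kp = P(PQ)³·P(D)² / (P(A)²·P(AB₃)·P(MZ₂)²) = 65.
(10)³·(P(D))² / ((1.9)²·(0.31)·(0.018)²) = 65
P(D)² = 2.36×10⁻⁵ ⇒ P(D) = 0.0049 atm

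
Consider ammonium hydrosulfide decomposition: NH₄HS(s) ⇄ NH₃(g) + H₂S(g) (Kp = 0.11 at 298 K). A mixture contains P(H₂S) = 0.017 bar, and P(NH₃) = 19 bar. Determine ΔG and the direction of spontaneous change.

(NH₄HS is a pure solid — omitted from Qp.)
Qp = P(NH₃)·P(H₂S) = (19)·(0.017) = 0.323
ΔG = RT ln(Qp/Kp) = (8.314 J mol⁻¹ K⁻¹)(298 K) × ln(0.323/0.11)
   = (2.478 kJ/mol)(1.077) = 2.67 kJ/mol
ΔG > 0, so the forward reaction is non-spontaneous (proceeds in reverse).

ΔG = 2.67 kJ/mol; the forward reaction is non-spontaneous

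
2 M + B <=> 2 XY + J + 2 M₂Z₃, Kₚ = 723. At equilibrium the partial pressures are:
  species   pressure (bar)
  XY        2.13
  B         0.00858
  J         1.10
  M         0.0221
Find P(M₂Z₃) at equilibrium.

P(M₂Z₃) = 0.0246 bar

At equilibrium, Kₚ = P(XY)²·P(J)·P(M₂Z₃)² / (P(M)²·P(B)) = 723.
(2.13)²·(1.10)·(P(M₂Z₃))² / ((0.0221)²·(0.00858)) = 723
P(M₂Z₃)² = 6.07e-4 ⇒ P(M₂Z₃) = 0.0246 bar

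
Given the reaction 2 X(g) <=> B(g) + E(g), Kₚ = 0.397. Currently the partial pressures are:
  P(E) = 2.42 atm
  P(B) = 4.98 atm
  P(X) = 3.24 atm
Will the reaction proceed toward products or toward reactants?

toward reactants

Qₚ = P(B)·P(E) / P(X)² = (4.98)·(2.42) / (3.24)² = 1.15
Qₚ = 1.15 > Kₚ = 0.397, so the reverse reaction proceeds.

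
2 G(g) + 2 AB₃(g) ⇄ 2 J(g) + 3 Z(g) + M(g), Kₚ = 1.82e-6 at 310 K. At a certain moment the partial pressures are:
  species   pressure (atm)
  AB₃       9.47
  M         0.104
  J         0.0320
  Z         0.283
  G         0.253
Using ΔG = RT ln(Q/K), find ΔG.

Qₚ = P(J)²·P(Z)³·P(M) / (P(G)²·P(AB₃)²) = (0.0320)²·(0.283)³·(0.104) / ((0.253)²·(9.47)²) = 4.20e-7
ΔG = RT ln(Qₚ/Kₚ) = (8.314 J mol⁻¹ K⁻¹)(310 K) × ln(4.20e-7/1.82e-6)
   = (2.577 kJ/mol)(-1.466) = -3.78 kJ/mol
ΔG < 0, so the forward reaction is spontaneous (proceeds forward).

ΔG = -3.78 kJ/mol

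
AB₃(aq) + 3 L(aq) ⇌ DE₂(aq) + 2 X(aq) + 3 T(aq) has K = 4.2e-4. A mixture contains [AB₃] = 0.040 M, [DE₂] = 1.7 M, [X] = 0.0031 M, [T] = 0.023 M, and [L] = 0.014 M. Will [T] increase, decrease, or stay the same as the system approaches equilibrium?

Q = [DE₂]·[X]²·[T]³ / ([AB₃]·[L]³) = (1.7)·(0.0031)²·(0.023)³ / ((0.040)·(0.014)³) = 0.0018
Q = 0.0018 > K = 4.2e-4: net reverse reaction.
T is a product, so it decreases.

decrease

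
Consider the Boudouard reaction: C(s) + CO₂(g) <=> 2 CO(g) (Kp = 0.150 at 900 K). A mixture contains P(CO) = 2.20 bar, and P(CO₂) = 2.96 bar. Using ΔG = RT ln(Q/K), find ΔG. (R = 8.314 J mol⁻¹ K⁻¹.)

ΔG = 17.9 kJ/mol

(C is a pure solid — omitted from Qp.)
Qp = P(CO)² / P(CO₂) = (2.20)² / (2.96) = 1.64
ΔG = RT ln(Qp/Kp) = (8.314 J mol⁻¹ K⁻¹)(900 K) × ln(1.64/0.150)
   = (7.483 kJ/mol)(2.392) = 17.9 kJ/mol
ΔG > 0, so the forward reaction is non-spontaneous (proceeds in reverse).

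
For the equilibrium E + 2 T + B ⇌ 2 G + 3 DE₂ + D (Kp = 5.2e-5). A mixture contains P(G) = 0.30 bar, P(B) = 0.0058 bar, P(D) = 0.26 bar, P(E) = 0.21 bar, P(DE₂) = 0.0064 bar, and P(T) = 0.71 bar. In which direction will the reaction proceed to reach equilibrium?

in the forward direction

Qp = P(G)²·P(DE₂)³·P(D) / (P(E)·P(T)²·P(B)) = (0.30)²·(0.0064)³·(0.26) / ((0.21)·(0.71)²·(0.0058)) = 1.0e-5
Qp = 1.0e-5 < Kp = 5.2e-5, so the forward reaction proceeds.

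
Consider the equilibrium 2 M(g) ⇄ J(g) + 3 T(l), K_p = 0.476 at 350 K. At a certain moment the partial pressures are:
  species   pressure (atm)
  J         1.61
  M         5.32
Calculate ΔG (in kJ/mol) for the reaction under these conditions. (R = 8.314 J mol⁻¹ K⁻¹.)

(T is a pure liquid — omitted from Q_p.)
Q_p = P(J) / P(M)² = (1.61) / (5.32)² = 0.0569
ΔG = RT ln(Q_p/K_p) = (8.314 J mol⁻¹ K⁻¹)(350 K) × ln(0.0569/0.476)
   = (2.910 kJ/mol)(-2.124) = -6.18 kJ/mol
ΔG < 0, so the forward reaction is spontaneous (proceeds forward).

ΔG = -6.18 kJ/mol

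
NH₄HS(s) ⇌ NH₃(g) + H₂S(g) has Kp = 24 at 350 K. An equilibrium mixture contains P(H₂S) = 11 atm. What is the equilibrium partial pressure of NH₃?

(NH₄HS is a pure solid — omitted from Kp.)
At equilibrium, Kp = P(NH₃)·P(H₂S) = 24.
(P(NH₃))·(11) = 24
P(NH₃) = 2.18 = 2.2 atm

P(NH₃) = 2.2 atm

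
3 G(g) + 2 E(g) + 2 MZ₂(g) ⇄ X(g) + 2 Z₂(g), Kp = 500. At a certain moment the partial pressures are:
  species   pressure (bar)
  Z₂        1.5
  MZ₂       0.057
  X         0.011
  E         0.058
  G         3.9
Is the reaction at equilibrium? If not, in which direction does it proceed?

Qp = P(X)·P(Z₂)² / (P(G)³·P(E)²·P(MZ₂)²) = (0.011)·(1.5)² / ((3.9)³·(0.058)²·(0.057)²) = 38
Qp = 38 < Kp = 500, so the forward reaction proceeds.

forward (toward products)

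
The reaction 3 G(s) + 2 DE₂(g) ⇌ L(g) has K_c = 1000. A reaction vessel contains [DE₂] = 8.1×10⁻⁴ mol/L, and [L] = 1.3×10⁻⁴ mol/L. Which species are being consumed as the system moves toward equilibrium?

G, DE₂ (reactants)

(G is a pure solid — omitted from Q_c.)
Q_c = [L] / [DE₂]² = (1.3×10⁻⁴) / (8.1×10⁻⁴)² = 200
Q_c = 200 < K_c = 1000: net forward reaction.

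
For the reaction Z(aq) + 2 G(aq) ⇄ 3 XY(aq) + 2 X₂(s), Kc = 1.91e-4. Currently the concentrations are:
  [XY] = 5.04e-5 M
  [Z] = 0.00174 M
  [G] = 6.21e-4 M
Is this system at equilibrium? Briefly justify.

yes, at equilibrium

(X₂ is a pure solid — omitted from Qc.)
Qc = [XY]³ / ([Z]·[G]²) = (5.04e-5)³ / ((0.00174)·(6.21e-4)²) = 1.91e-4
Qc = 1.91e-4 = Kc; the system is at equilibrium.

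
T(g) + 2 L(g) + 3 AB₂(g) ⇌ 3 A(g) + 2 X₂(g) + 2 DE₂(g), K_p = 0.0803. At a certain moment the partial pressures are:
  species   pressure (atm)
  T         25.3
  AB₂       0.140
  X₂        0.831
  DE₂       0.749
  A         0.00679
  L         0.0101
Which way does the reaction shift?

to the right

Q_p = P(A)³·P(X₂)²·P(DE₂)² / (P(T)·P(L)²·P(AB₂)³) = (0.00679)³·(0.831)²·(0.749)² / ((25.3)·(0.0101)²·(0.140)³) = 0.0171
Q_p = 0.0171 < K_p = 0.0803, so the forward reaction proceeds.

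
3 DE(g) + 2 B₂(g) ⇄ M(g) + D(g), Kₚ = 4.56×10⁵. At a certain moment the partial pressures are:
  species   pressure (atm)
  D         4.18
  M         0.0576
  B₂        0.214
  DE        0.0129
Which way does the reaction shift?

Qₚ = P(M)·P(D) / (P(DE)³·P(B₂)²) = (0.0576)·(4.18) / ((0.0129)³·(0.214)²) = 2.45×10⁶
Qₚ = 2.45×10⁶ > Kₚ = 4.56×10⁵, so the reverse reaction proceeds.

toward reactants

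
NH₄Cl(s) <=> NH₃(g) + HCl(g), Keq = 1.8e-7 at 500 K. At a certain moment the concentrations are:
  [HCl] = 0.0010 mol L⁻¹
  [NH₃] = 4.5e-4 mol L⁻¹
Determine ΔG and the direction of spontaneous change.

ΔG = 3.81 kJ/mol; the forward reaction is non-spontaneous

(NH₄Cl is a pure solid — omitted from Q.)
Q = [NH₃]·[HCl] = (4.5e-4)·(0.0010) = 4.50e-7
ΔG = RT ln(Q/Keq) = (8.314 J mol⁻¹ K⁻¹)(500 K) × ln(4.50e-7/1.8e-7)
   = (4.157 kJ/mol)(0.9163) = 3.81 kJ/mol
ΔG > 0, so the forward reaction is non-spontaneous (proceeds in reverse).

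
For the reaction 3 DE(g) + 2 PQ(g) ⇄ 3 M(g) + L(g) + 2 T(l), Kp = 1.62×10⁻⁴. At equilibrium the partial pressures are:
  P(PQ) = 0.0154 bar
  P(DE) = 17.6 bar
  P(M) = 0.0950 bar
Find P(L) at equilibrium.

(T is a pure liquid — omitted from Kp.)
At equilibrium, Kp = P(M)³·P(L) / (P(DE)³·P(PQ)²) = 1.62×10⁻⁴.
(0.0950)³·(P(L)) / ((17.6)³·(0.0154)²) = 1.62×10⁻⁴
P(L) = 0.244 bar

P(L) = 0.244 bar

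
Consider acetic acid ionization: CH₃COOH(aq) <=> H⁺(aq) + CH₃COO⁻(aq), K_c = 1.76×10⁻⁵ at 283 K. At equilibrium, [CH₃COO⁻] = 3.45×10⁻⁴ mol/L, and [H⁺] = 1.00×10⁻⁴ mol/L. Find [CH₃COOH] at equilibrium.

At equilibrium, K_c = [H⁺]·[CH₃COO⁻] / [CH₃COOH] = 1.76×10⁻⁵.
(1.00×10⁻⁴)·(3.45×10⁻⁴) / ([CH₃COOH]) = 1.76×10⁻⁵
[CH₃COOH] = 0.00196 mol/L

[CH₃COOH] = 0.00196 mol/L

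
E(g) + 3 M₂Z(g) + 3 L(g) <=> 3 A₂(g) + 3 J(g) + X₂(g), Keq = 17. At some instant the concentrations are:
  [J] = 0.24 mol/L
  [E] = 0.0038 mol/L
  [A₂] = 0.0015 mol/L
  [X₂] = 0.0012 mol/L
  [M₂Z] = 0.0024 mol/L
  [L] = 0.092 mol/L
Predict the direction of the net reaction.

Q = [A₂]³·[J]³·[X₂] / ([E]·[M₂Z]³·[L]³) = (0.0015)³·(0.24)³·(0.0012) / ((0.0038)·(0.0024)³·(0.092)³) = 1.4
Q = 1.4 < Keq = 17, so the forward reaction proceeds.

toward products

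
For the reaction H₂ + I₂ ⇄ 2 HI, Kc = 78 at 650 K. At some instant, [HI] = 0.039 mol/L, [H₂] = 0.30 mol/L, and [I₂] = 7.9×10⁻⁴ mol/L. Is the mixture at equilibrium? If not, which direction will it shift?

no; Q < K, reaction proceeds forward

Qc = [HI]² / ([H₂]·[I₂]) = (0.039)² / ((0.30)·(7.9×10⁻⁴)) = 6.4
Qc = 6.4 < Kc = 78: net forward reaction.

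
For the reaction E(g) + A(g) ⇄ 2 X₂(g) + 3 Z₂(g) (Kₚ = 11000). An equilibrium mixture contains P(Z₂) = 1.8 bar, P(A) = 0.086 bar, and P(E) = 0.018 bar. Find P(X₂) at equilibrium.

At equilibrium, Kₚ = P(X₂)²·P(Z₂)³ / (P(E)·P(A)) = 11000.
(P(X₂))²·(1.8)³ / ((0.018)·(0.086)) = 11000
P(X₂)² = 2.92 ⇒ P(X₂) = 1.7 bar

P(X₂) = 1.7 bar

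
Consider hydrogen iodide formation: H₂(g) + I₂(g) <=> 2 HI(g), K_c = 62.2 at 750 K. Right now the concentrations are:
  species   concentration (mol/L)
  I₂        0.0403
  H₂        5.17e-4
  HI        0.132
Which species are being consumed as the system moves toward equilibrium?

Q_c = [HI]² / ([H₂]·[I₂]) = (0.132)² / ((5.17e-4)·(0.0403)) = 836
Q_c = 836 > K_c = 62.2: net reverse reaction.

HI (products)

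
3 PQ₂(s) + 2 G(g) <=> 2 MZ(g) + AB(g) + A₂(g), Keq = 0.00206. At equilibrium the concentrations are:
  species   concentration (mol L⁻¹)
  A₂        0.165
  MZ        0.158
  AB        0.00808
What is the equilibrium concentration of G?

[G] = 0.127 mol L⁻¹

(PQ₂ is a pure solid — omitted from Keq.)
At equilibrium, Keq = [MZ]²·[AB]·[A₂] / [G]² = 0.00206.
(0.158)²·(0.00808)·(0.165) / ([G])² = 0.00206
[G]² = 0.0162 ⇒ [G] = 0.127 mol L⁻¹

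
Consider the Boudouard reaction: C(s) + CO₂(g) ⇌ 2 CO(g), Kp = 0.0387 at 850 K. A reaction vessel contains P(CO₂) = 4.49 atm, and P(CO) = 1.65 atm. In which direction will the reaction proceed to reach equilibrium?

(C is a pure solid — omitted from Qp.)
Qp = P(CO)² / P(CO₂) = (1.65)² / (4.49) = 0.606
Qp = 0.606 > Kp = 0.0387, so the reverse reaction proceeds.

to the left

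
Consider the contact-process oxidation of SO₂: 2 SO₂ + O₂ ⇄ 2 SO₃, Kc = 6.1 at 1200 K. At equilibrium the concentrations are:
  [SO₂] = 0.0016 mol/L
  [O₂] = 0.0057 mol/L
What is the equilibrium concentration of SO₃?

[SO₃] = 3.0e-4 mol/L

At equilibrium, Kc = [SO₃]² / ([SO₂]²·[O₂]) = 6.1.
([SO₃])² / ((0.0016)²·(0.0057)) = 6.1
[SO₃]² = 8.90e-8 ⇒ [SO₃] = 3.0e-4 mol/L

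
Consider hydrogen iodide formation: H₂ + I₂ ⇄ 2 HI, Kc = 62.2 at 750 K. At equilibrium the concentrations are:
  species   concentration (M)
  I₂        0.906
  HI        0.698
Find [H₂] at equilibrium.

At equilibrium, Kc = [HI]² / ([H₂]·[I₂]) = 62.2.
(0.698)² / (([H₂])·(0.906)) = 62.2
[H₂] = 0.00865 M

[H₂] = 0.00865 M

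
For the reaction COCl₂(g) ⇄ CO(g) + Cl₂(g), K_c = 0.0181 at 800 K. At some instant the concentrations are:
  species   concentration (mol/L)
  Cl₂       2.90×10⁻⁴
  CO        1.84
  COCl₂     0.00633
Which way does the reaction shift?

Q_c = [CO]·[Cl₂] / [COCl₂] = (1.84)·(2.90×10⁻⁴) / (0.00633) = 0.0843
Q_c = 0.0843 > K_c = 0.0181, so the reverse reaction proceeds.

reverse (toward reactants)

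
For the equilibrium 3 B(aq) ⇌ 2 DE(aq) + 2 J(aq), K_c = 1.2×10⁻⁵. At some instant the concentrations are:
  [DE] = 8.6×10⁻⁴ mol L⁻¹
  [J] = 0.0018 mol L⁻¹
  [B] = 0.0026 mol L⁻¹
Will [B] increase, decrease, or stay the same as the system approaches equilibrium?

Q_c = [DE]²·[J]² / [B]³ = (8.6×10⁻⁴)²·(0.0018)² / (0.0026)³ = 1.4×10⁻⁴
Q_c = 1.4×10⁻⁴ > K_c = 1.2×10⁻⁵: net reverse reaction.
B is a reactant, so it increases.

increase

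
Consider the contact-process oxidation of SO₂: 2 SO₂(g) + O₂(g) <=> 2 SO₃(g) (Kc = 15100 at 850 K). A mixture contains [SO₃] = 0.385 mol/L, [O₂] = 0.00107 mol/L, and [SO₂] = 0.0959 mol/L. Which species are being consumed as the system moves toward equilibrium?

Qc = [SO₃]² / ([SO₂]²·[O₂]) = (0.385)² / ((0.0959)²·(0.00107)) = 15100
Qc = 15100 = Kc; the system is at equilibrium.

none (at equilibrium)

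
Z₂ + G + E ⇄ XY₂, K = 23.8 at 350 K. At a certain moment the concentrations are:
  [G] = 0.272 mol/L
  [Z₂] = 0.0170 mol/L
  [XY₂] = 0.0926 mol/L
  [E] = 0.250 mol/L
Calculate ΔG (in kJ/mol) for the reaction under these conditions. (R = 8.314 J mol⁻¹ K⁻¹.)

ΔG = 3.53 kJ/mol

Q = [XY₂] / ([Z₂]·[G]·[E]) = (0.0926) / ((0.0170)·(0.272)·(0.250)) = 80.1
ΔG = RT ln(Q/K) = (8.314 J mol⁻¹ K⁻¹)(350 K) × ln(80.1/23.8)
   = (2.910 kJ/mol)(1.214) = 3.53 kJ/mol
ΔG > 0, so the forward reaction is non-spontaneous (proceeds in reverse).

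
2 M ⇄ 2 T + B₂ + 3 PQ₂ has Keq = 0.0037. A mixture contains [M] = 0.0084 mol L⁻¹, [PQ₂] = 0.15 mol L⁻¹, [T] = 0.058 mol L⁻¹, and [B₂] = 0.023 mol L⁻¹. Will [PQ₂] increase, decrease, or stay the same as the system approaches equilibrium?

Q = [T]²·[B₂]·[PQ₂]³ / [M]² = (0.058)²·(0.023)·(0.15)³ / (0.0084)² = 0.0037
Q = 0.0037 = Keq; the system is at equilibrium.

stay the same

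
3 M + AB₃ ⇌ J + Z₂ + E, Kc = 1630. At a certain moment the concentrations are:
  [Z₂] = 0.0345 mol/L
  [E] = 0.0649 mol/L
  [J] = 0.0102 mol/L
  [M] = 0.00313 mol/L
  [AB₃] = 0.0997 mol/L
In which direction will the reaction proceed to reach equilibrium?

to the left

Qc = [J]·[Z₂]·[E] / ([M]³·[AB₃]) = (0.0102)·(0.0345)·(0.0649) / ((0.00313)³·(0.0997)) = 7470
Qc = 7470 > Kc = 1630, so the reverse reaction proceeds.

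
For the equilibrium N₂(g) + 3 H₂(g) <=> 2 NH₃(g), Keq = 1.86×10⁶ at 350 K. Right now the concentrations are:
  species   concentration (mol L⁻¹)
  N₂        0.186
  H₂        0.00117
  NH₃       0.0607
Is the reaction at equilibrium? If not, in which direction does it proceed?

to the left

Q = [NH₃]² / ([N₂]·[H₂]³) = (0.0607)² / ((0.186)·(0.00117)³) = 1.24×10⁷
Q = 1.24×10⁷ > Keq = 1.86×10⁶, so the reverse reaction proceeds.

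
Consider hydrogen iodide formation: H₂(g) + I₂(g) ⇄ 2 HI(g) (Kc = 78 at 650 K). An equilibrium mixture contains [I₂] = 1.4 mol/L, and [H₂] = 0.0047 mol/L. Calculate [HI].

[HI] = 0.72 mol/L

At equilibrium, Kc = [HI]² / ([H₂]·[I₂]) = 78.
([HI])² / ((0.0047)·(1.4)) = 78
[HI]² = 0.513 ⇒ [HI] = 0.72 mol/L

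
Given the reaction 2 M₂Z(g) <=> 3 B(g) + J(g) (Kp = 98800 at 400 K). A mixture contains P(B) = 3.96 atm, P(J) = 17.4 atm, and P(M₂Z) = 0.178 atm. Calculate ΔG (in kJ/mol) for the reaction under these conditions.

ΔG = -3.54 kJ/mol

Qp = P(B)³·P(J) / P(M₂Z)² = (3.96)³·(17.4) / (0.178)² = 34100
ΔG = RT ln(Qp/Kp) = (8.314 J mol⁻¹ K⁻¹)(400 K) × ln(34100/98800)
   = (3.326 kJ/mol)(-1.064) = -3.54 kJ/mol
ΔG < 0, so the forward reaction is spontaneous (proceeds forward).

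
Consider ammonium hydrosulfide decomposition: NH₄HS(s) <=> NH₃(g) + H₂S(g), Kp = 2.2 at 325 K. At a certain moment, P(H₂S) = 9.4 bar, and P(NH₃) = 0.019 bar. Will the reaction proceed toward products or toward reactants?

(NH₄HS is a pure solid — omitted from Qp.)
Qp = P(NH₃)·P(H₂S) = (0.019)·(9.4) = 0.18
Qp = 0.18 < Kp = 2.2, so the forward reaction proceeds.

in the forward direction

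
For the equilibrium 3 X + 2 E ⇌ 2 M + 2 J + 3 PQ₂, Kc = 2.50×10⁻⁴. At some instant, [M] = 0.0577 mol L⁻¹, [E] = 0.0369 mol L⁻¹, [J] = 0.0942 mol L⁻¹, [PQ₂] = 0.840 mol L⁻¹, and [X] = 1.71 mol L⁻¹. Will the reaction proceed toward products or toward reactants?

toward reactants

Qc = [M]²·[J]²·[PQ₂]³ / ([X]³·[E]²) = (0.0577)²·(0.0942)²·(0.840)³ / ((1.71)³·(0.0369)²) = 0.00257
Qc = 0.00257 > Kc = 2.50×10⁻⁴, so the reverse reaction proceeds.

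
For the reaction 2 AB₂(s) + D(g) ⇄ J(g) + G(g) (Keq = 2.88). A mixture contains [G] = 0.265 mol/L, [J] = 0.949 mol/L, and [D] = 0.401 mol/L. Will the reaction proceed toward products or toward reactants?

toward products

(AB₂ is a pure solid — omitted from Q.)
Q = [J]·[G] / [D] = (0.949)·(0.265) / (0.401) = 0.627
Q = 0.627 < Keq = 2.88, so the forward reaction proceeds.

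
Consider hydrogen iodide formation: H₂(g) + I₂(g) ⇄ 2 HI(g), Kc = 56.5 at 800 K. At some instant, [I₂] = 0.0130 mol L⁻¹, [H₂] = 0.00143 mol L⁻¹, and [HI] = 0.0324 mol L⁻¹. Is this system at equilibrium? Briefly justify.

yes, at equilibrium

Qc = [HI]² / ([H₂]·[I₂]) = (0.0324)² / ((0.00143)·(0.0130)) = 56.5
Qc = 56.5 = Kc; the system is at equilibrium.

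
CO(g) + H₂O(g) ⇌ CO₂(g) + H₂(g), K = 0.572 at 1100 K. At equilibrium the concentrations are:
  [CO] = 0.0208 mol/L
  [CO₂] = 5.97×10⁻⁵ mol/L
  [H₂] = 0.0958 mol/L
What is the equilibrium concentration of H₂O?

[H₂O] = 4.81×10⁻⁴ mol/L

At equilibrium, K = [CO₂]·[H₂] / ([CO]·[H₂O]) = 0.572.
(5.97×10⁻⁵)·(0.0958) / ((0.0208)·([H₂O])) = 0.572
[H₂O] = 4.81×10⁻⁴ mol/L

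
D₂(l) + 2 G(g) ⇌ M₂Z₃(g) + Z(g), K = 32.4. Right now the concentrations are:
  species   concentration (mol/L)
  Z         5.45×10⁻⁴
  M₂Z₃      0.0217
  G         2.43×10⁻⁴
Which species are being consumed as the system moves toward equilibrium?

(D₂ is a pure liquid — omitted from Q.)
Q = [M₂Z₃]·[Z] / [G]² = (0.0217)·(5.45×10⁻⁴) / (2.43×10⁻⁴)² = 200
Q = 200 > K = 32.4: net reverse reaction.

M₂Z₃, Z (products)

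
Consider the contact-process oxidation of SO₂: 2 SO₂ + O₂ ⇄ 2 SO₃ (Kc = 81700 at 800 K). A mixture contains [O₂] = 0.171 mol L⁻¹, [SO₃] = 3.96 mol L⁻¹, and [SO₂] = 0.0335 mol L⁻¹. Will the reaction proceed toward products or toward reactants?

no net change (already at equilibrium)

Qc = [SO₃]² / ([SO₂]²·[O₂]) = (3.96)² / ((0.0335)²·(0.171)) = 81700
Qc = 81700 = Kc, so the system is already at equilibrium.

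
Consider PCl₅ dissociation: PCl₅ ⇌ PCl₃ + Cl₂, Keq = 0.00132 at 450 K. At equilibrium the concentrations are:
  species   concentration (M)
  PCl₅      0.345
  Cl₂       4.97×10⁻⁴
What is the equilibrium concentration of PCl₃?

At equilibrium, Keq = [PCl₃]·[Cl₂] / [PCl₅] = 0.00132.
([PCl₃])·(4.97×10⁻⁴) / (0.345) = 0.00132
[PCl₃] = 0.916 M

[PCl₃] = 0.916 M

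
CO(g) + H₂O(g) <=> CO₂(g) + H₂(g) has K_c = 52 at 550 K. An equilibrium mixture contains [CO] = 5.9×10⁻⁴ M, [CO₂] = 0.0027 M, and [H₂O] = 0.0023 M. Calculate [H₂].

At equilibrium, K_c = [CO₂]·[H₂] / ([CO]·[H₂O]) = 52.
(0.0027)·([H₂]) / ((5.9×10⁻⁴)·(0.0023)) = 52
[H₂] = 0.0261 = 0.026 M

[H₂] = 0.026 M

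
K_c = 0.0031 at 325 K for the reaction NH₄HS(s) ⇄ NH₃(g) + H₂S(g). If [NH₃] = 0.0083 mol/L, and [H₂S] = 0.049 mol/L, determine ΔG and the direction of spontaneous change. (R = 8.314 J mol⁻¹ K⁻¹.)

(NH₄HS is a pure solid — omitted from Q_c.)
Q_c = [NH₃]·[H₂S] = (0.0083)·(0.049) = 4.07×10⁻⁴
ΔG = RT ln(Q_c/K_c) = (8.314 J mol⁻¹ K⁻¹)(325 K) × ln(4.07×10⁻⁴/0.0031)
   = (2.702 kJ/mol)(-2.030) = -5.49 kJ/mol
ΔG < 0, so the forward reaction is spontaneous (proceeds forward).

ΔG = -5.49 kJ/mol; the forward reaction is spontaneous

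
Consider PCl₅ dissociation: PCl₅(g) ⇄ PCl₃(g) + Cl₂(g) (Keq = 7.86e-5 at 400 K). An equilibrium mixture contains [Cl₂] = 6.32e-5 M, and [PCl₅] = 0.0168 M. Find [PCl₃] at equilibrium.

[PCl₃] = 0.0209 M

At equilibrium, Keq = [PCl₃]·[Cl₂] / [PCl₅] = 7.86e-5.
([PCl₃])·(6.32e-5) / (0.0168) = 7.86e-5
[PCl₃] = 0.0209 M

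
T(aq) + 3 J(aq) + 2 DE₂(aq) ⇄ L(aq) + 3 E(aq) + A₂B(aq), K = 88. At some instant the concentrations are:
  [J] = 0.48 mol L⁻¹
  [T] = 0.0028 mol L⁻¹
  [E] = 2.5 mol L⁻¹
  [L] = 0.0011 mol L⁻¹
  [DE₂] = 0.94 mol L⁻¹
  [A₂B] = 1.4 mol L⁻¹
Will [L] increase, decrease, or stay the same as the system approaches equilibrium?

Q = [L]·[E]³·[A₂B] / ([T]·[J]³·[DE₂]²) = (0.0011)·(2.5)³·(1.4) / ((0.0028)·(0.48)³·(0.94)²) = 88
Q = 88 = K; the system is at equilibrium.

stay the same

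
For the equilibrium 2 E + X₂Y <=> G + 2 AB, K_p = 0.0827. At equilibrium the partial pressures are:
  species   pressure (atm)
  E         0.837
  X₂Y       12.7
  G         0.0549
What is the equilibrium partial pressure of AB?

P(AB) = 3.66 atm

At equilibrium, K_p = P(G)·P(AB)² / (P(E)²·P(X₂Y)) = 0.0827.
(0.0549)·(P(AB))² / ((0.837)²·(12.7)) = 0.0827
P(AB)² = 13.4 ⇒ P(AB) = 3.66 atm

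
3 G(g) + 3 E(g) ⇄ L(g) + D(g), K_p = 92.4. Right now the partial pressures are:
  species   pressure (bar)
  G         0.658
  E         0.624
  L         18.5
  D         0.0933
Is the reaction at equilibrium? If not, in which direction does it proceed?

forward (toward products)

Q_p = P(L)·P(D) / (P(G)³·P(E)³) = (18.5)·(0.0933) / ((0.658)³·(0.624)³) = 24.9
Q_p = 24.9 < K_p = 92.4, so the forward reaction proceeds.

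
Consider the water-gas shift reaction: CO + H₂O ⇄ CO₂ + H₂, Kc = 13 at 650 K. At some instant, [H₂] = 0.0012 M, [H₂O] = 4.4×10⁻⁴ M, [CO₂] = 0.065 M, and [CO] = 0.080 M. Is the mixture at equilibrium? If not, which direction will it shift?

Qc = [CO₂]·[H₂] / ([CO]·[H₂O]) = (0.065)·(0.0012) / ((0.080)·(4.4×10⁻⁴)) = 2.2
Qc = 2.2 < Kc = 13: net forward reaction.

no; Q < K, reaction proceeds forward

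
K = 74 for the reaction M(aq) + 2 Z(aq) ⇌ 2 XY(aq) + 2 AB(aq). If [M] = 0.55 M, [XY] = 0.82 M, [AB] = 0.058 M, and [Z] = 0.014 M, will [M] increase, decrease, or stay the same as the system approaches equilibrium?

Q = [XY]²·[AB]² / ([M]·[Z]²) = (0.82)²·(0.058)² / ((0.55)·(0.014)²) = 21
Q = 21 < K = 74: net forward reaction.
M is a reactant, so it decreases.

decrease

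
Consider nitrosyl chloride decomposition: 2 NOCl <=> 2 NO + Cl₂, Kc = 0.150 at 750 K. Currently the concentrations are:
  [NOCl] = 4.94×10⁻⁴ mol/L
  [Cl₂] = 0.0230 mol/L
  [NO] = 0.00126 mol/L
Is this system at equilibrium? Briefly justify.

Qc = [NO]²·[Cl₂] / [NOCl]² = (0.00126)²·(0.0230) / (4.94×10⁻⁴)² = 0.150
Qc = 0.150 = Kc; the system is at equilibrium.

yes, at equilibrium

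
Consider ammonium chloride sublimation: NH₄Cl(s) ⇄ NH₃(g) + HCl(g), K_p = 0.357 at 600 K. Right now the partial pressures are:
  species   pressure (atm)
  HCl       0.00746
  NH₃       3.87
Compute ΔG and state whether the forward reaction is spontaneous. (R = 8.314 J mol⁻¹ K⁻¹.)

(NH₄Cl is a pure solid — omitted from Q_p.)
Q_p = P(NH₃)·P(HCl) = (3.87)·(0.00746) = 0.0289
ΔG = RT ln(Q_p/K_p) = (8.314 J mol⁻¹ K⁻¹)(600 K) × ln(0.0289/0.357)
   = (4.988 kJ/mol)(-2.514) = -12.5 kJ/mol
ΔG < 0, so the forward reaction is spontaneous (proceeds forward).

ΔG = -12.5 kJ/mol; the forward reaction is spontaneous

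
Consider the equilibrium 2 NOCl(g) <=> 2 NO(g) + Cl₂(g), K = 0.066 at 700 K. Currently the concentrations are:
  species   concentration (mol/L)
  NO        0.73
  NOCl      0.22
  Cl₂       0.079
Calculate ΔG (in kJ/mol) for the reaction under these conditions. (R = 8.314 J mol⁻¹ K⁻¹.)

ΔG = 15.0 kJ/mol

Q = [NO]²·[Cl₂] / [NOCl]² = (0.73)²·(0.079) / (0.22)² = 0.870
ΔG = RT ln(Q/K) = (8.314 J mol⁻¹ K⁻¹)(700 K) × ln(0.870/0.066)
   = (5.820 kJ/mol)(2.579) = 15.0 kJ/mol
ΔG > 0, so the forward reaction is non-spontaneous (proceeds in reverse).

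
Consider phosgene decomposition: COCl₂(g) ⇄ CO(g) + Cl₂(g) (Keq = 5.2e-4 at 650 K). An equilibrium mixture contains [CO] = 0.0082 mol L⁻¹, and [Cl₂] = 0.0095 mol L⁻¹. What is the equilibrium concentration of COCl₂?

At equilibrium, Keq = [CO]·[Cl₂] / [COCl₂] = 5.2e-4.
(0.0082)·(0.0095) / ([COCl₂]) = 5.2e-4
[COCl₂] = 0.150 = 0.15 mol L⁻¹

[COCl₂] = 0.15 mol L⁻¹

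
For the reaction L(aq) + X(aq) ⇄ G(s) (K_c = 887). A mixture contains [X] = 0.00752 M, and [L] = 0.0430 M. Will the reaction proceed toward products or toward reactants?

reverse (toward reactants)

(G is a pure solid — omitted from Q_c.)
Q_c = 1 / ([L]·[X]) = 1 / ((0.0430)·(0.00752)) = 3090
Q_c = 3090 > K_c = 887, so the reverse reaction proceeds.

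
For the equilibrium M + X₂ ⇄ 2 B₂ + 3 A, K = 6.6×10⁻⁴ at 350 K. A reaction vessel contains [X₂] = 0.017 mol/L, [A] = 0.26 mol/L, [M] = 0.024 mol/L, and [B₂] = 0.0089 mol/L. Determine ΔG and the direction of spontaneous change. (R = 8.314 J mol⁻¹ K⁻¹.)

Q = [B₂]²·[A]³ / ([M]·[X₂]) = (0.0089)²·(0.26)³ / ((0.024)·(0.017)) = 0.00341
ΔG = RT ln(Q/K) = (8.314 J mol⁻¹ K⁻¹)(350 K) × ln(0.00341/6.6×10⁻⁴)
   = (2.910 kJ/mol)(1.642) = 4.78 kJ/mol
ΔG > 0, so the forward reaction is non-spontaneous (proceeds in reverse).

ΔG = 4.78 kJ/mol; the forward reaction is non-spontaneous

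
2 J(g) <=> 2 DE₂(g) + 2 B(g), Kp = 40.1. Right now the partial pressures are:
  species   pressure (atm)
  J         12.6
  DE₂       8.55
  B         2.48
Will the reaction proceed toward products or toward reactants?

to the right

Qp = P(DE₂)²·P(B)² / P(J)² = (8.55)²·(2.48)² / (12.6)² = 2.83
Qp = 2.83 < Kp = 40.1, so the forward reaction proceeds.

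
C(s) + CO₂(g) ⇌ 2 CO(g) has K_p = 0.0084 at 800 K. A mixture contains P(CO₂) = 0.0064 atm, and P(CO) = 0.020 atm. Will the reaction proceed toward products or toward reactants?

(C is a pure solid — omitted from Q_p.)
Q_p = P(CO)² / P(CO₂) = (0.020)² / (0.0064) = 0.062
Q_p = 0.062 > K_p = 0.0084, so the reverse reaction proceeds.

to the left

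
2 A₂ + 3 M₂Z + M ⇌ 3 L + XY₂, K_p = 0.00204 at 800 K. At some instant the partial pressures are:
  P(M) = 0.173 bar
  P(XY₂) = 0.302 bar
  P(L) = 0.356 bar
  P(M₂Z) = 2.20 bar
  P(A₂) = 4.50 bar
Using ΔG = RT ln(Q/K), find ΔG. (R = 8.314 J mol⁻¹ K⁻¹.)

ΔG = -11.4 kJ/mol

Q_p = P(L)³·P(XY₂) / (P(A₂)²·P(M₂Z)³·P(M)) = (0.356)³·(0.302) / ((4.50)²·(2.20)³·(0.173)) = 3.65×10⁻⁴
ΔG = RT ln(Q_p/K_p) = (8.314 J mol⁻¹ K⁻¹)(800 K) × ln(3.65×10⁻⁴/0.00204)
   = (6.651 kJ/mol)(-1.721) = -11.4 kJ/mol
ΔG < 0, so the forward reaction is spontaneous (proceeds forward).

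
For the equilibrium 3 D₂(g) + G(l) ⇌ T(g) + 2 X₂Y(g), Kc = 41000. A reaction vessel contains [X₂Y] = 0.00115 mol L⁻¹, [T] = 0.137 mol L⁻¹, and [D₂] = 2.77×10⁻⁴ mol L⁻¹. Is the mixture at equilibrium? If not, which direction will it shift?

no; Q < K, reaction proceeds forward

(G is a pure liquid — omitted from Qc.)
Qc = [T]·[X₂Y]² / [D₂]³ = (0.137)·(0.00115)² / (2.77×10⁻⁴)³ = 8520
Qc = 8520 < Kc = 41000: net forward reaction.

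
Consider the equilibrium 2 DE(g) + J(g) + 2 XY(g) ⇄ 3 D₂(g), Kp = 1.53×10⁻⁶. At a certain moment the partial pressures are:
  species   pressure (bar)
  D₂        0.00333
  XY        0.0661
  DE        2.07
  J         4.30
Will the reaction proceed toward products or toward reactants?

Qp = P(D₂)³ / (P(DE)²·P(J)·P(XY)²) = (0.00333)³ / ((2.07)²·(4.30)·(0.0661)²) = 4.59×10⁻⁷
Qp = 4.59×10⁻⁷ < Kp = 1.53×10⁻⁶, so the forward reaction proceeds.

toward products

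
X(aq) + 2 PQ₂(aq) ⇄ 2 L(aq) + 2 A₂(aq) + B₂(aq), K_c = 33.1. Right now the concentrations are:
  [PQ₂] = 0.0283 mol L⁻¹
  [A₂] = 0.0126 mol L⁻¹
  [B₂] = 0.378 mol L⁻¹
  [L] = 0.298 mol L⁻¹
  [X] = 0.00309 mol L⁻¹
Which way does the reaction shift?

Q_c = [L]²·[A₂]²·[B₂] / ([X]·[PQ₂]²) = (0.298)²·(0.0126)²·(0.378) / ((0.00309)·(0.0283)²) = 2.15
Q_c = 2.15 < K_c = 33.1, so the forward reaction proceeds.

in the forward direction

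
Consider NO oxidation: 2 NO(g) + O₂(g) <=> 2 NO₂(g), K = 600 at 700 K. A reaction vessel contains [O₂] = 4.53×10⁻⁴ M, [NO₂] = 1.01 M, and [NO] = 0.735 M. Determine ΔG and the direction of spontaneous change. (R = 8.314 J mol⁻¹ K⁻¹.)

Q = [NO₂]² / ([NO]²·[O₂]) = (1.01)² / ((0.735)²·(4.53×10⁻⁴)) = 4170
ΔG = RT ln(Q/K) = (8.314 J mol⁻¹ K⁻¹)(700 K) × ln(4170/600)
   = (5.820 kJ/mol)(1.939) = 11.3 kJ/mol
ΔG > 0, so the forward reaction is non-spontaneous (proceeds in reverse).

ΔG = 11.3 kJ/mol; the forward reaction is non-spontaneous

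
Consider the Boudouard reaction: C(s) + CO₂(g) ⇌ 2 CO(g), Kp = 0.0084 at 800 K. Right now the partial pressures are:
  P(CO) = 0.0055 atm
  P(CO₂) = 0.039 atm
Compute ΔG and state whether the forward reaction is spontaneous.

ΔG = -15.8 kJ/mol; the forward reaction is spontaneous

(C is a pure solid — omitted from Qp.)
Qp = P(CO)² / P(CO₂) = (0.0055)² / (0.039) = 7.76×10⁻⁴
ΔG = RT ln(Qp/Kp) = (8.314 J mol⁻¹ K⁻¹)(800 K) × ln(7.76×10⁻⁴/0.0084)
   = (6.651 kJ/mol)(-2.382) = -15.8 kJ/mol
ΔG < 0, so the forward reaction is spontaneous (proceeds forward).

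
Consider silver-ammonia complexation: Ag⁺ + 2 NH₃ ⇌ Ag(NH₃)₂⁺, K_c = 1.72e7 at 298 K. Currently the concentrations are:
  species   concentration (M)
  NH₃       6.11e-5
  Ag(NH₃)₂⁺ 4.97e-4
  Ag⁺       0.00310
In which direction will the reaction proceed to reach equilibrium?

in the reverse direction

Q_c = [Ag(NH₃)₂⁺] / ([Ag⁺]·[NH₃]²) = (4.97e-4) / ((0.00310)·(6.11e-5)²) = 4.29e7
Q_c = 4.29e7 > K_c = 1.72e7, so the reverse reaction proceeds.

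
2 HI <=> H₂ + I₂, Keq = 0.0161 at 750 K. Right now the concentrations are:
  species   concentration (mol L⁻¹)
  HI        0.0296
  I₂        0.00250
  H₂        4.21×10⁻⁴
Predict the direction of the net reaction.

toward products

Q = [H₂]·[I₂] / [HI]² = (4.21×10⁻⁴)·(0.00250) / (0.0296)² = 0.00120
Q = 0.00120 < Keq = 0.0161, so the forward reaction proceeds.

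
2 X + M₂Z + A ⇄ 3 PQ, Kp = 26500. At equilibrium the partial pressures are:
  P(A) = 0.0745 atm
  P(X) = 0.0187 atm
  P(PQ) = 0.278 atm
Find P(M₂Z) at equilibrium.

P(M₂Z) = 0.0311 atm

At equilibrium, Kp = P(PQ)³ / (P(X)²·P(M₂Z)·P(A)) = 26500.
(0.278)³ / ((0.0187)²·(P(M₂Z))·(0.0745)) = 26500
P(M₂Z) = 0.0311 atm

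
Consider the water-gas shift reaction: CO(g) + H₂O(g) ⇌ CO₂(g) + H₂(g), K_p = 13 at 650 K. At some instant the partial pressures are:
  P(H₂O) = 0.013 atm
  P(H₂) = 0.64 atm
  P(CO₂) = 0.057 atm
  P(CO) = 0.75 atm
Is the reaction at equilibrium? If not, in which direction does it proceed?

Q_p = P(CO₂)·P(H₂) / (P(CO)·P(H₂O)) = (0.057)·(0.64) / ((0.75)·(0.013)) = 3.7
Q_p = 3.7 < K_p = 13, so the forward reaction proceeds.

in the forward direction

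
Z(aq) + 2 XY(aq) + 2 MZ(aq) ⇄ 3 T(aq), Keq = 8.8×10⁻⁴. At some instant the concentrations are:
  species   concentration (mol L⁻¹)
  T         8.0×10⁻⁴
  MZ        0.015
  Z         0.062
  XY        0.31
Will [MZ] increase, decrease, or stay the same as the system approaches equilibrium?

Q = [T]³ / ([Z]·[XY]²·[MZ]²) = (8.0×10⁻⁴)³ / ((0.062)·(0.31)²·(0.015)²) = 3.8×10⁻⁴
Q = 3.8×10⁻⁴ < Keq = 8.8×10⁻⁴: net forward reaction.
MZ is a reactant, so it decreases.

decrease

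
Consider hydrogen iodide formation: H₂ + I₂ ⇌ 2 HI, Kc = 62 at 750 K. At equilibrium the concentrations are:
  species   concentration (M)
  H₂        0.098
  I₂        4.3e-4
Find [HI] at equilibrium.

[HI] = 0.051 M

At equilibrium, Kc = [HI]² / ([H₂]·[I₂]) = 62.
([HI])² / ((0.098)·(4.3e-4)) = 62
[HI]² = 0.00261 ⇒ [HI] = 0.051 M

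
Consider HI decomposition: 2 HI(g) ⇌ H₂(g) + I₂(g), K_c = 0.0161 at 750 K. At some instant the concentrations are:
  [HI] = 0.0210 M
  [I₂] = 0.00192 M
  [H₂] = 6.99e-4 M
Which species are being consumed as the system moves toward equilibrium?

HI (reactants)

Q_c = [H₂]·[I₂] / [HI]² = (6.99e-4)·(0.00192) / (0.0210)² = 0.00304
Q_c = 0.00304 < K_c = 0.0161: net forward reaction.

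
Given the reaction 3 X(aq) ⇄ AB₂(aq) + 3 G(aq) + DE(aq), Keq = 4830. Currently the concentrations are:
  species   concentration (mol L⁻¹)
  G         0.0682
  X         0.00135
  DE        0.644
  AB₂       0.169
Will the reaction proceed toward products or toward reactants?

reverse (toward reactants)

Q = [AB₂]·[G]³·[DE] / [X]³ = (0.169)·(0.0682)³·(0.644) / (0.00135)³ = 14000
Q = 14000 > Keq = 4830, so the reverse reaction proceeds.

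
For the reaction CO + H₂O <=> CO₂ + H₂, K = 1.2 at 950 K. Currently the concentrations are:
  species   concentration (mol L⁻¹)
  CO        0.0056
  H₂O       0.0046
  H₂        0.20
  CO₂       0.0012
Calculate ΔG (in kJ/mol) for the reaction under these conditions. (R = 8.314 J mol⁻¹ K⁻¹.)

ΔG = 16.2 kJ/mol

Q = [CO₂]·[H₂] / ([CO]·[H₂O]) = (0.0012)·(0.20) / ((0.0056)·(0.0046)) = 9.32
ΔG = RT ln(Q/K) = (8.314 J mol⁻¹ K⁻¹)(950 K) × ln(9.32/1.2)
   = (7.898 kJ/mol)(2.050) = 16.2 kJ/mol
ΔG > 0, so the forward reaction is non-spontaneous (proceeds in reverse).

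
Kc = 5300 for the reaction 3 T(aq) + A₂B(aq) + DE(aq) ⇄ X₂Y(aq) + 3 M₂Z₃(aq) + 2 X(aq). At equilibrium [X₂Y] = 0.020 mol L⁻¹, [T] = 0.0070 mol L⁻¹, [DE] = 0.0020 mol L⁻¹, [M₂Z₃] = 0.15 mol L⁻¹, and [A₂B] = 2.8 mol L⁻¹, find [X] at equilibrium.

[X] = 0.39 mol L⁻¹

At equilibrium, Kc = [X₂Y]·[M₂Z₃]³·[X]² / ([T]³·[A₂B]·[DE]) = 5300.
(0.020)·(0.15)³·([X])² / ((0.0070)³·(2.8)·(0.0020)) = 5300
[X]² = 0.151 ⇒ [X] = 0.39 mol L⁻¹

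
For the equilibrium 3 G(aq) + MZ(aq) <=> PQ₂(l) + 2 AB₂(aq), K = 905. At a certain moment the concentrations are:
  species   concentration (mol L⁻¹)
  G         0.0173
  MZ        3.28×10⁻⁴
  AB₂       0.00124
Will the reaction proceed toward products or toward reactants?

(PQ₂ is a pure liquid — omitted from Q.)
Q = [AB₂]² / ([G]³·[MZ]) = (0.00124)² / ((0.0173)³·(3.28×10⁻⁴)) = 905
Q = 905 = K, so the system is already at equilibrium.

no net change (already at equilibrium)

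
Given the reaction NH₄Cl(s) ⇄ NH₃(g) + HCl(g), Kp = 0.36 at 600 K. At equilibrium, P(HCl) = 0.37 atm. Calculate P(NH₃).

P(NH₃) = 0.97 atm

(NH₄Cl is a pure solid — omitted from Kp.)
At equilibrium, Kp = P(NH₃)·P(HCl) = 0.36.
(P(NH₃))·(0.37) = 0.36
P(NH₃) = 0.973 = 0.97 atm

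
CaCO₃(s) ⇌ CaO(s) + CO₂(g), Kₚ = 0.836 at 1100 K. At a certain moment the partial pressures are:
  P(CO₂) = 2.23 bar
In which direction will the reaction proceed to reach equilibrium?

(CaCO₃, CaO are pure solids — omitted from Qₚ.)
Qₚ = P(CO₂) = 2.23
Qₚ = 2.23 > Kₚ = 0.836, so the reverse reaction proceeds.

to the left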